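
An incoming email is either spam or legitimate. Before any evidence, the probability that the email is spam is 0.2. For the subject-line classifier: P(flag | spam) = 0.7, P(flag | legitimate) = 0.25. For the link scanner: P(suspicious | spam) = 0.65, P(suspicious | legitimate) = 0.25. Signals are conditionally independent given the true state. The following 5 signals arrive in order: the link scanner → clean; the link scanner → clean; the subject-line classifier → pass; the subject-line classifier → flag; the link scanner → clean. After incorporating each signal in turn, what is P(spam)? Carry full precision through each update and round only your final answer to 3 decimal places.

Apply Bayes' rule sequentially, carrying P(spam) forward.
After the link scanner='clean': P(spam) = 0.35·0.2000 / (0.35·0.2000 + 0.75·0.8000) ≈ 0.1045
After the link scanner='clean': P(spam) = 0.35·0.1045 / (0.35·0.1045 + 0.75·0.8955) ≈ 0.0516
After the subject-line classifier='pass': P(spam) = 0.3·0.0516 / (0.3·0.0516 + 0.75·0.9484) ≈ 0.0213
After the subject-line classifier='flag': P(spam) = 0.7·0.0213 / (0.7·0.0213 + 0.25·0.9787) ≈ 0.0575
After the link scanner='clean': P(spam) = 0.35·0.0575 / (0.35·0.0575 + 0.75·0.9425) ≈ 0.0277

0.028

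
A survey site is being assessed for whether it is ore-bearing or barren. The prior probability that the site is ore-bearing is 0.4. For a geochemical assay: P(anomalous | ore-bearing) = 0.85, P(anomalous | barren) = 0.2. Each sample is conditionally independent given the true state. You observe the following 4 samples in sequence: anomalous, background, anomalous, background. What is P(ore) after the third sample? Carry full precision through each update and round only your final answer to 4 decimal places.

Each posterior becomes the prior for the next update.
After 'anomalous': P(ore) = 0.85·0.4000 / (0.85·0.4000 + 0.2·0.6000) ≈ 0.7391
After 'background': P(ore) = 0.15·0.7391 / (0.15·0.7391 + 0.8·0.2609) ≈ 0.3469
After 'anomalous': P(ore) = 0.85·0.3469 / (0.85·0.3469 + 0.2·0.6531) ≈ 0.6930

0.6930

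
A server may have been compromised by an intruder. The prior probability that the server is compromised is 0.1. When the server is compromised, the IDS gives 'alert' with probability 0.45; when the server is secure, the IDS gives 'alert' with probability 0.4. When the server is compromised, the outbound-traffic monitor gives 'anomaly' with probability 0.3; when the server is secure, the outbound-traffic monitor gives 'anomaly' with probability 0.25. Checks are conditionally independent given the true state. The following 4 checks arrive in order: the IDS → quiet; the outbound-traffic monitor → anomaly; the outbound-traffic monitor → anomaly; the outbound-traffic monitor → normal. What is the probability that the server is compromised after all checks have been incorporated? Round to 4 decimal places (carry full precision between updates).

Each posterior becomes the prior for the next update.
After the IDS='quiet': P(compromised) = 0.55·0.1000 / (0.55·0.1000 + 0.6·0.9000) ≈ 0.0924
After the outbound-traffic monitor='anomaly': P(compromised) = 0.3·0.0924 / (0.3·0.0924 + 0.25·0.9076) ≈ 0.1089
After the outbound-traffic monitor='anomaly': P(compromised) = 0.3·0.1089 / (0.3·0.1089 + 0.25·0.8911) ≈ 0.1279
After the outbound-traffic monitor='normal': P(compromised) = 0.7·0.1279 / (0.7·0.1279 + 0.75·0.8721) ≈ 0.1204

0.1204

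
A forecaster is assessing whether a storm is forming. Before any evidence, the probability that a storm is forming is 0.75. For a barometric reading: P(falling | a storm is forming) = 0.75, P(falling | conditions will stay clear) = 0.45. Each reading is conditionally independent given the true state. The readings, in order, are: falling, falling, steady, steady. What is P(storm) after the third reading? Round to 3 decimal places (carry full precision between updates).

After 'falling': P(storm) = 0.75·0.7500 / (0.75·0.7500 + 0.45·0.2500) ≈ 0.8333
After 'falling': P(storm) = 0.75·0.8333 / (0.75·0.8333 + 0.45·0.1667) ≈ 0.8929
After 'steady': P(storm) = 0.25·0.8929 / (0.25·0.8929 + 0.55·0.1071) ≈ 0.7911

0.791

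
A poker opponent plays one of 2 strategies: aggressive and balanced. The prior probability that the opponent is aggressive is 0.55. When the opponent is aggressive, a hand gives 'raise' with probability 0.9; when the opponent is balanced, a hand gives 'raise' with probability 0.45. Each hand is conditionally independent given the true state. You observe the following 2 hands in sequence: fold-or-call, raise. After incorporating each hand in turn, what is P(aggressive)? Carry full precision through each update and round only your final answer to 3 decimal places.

0.308

After 'fold-or-call': P(aggressive) = 0.1·0.5500 / (0.1·0.5500 + 0.55·0.4500) ≈ 0.1818
After 'raise': P(aggressive) = 0.9·0.1818 / (0.9·0.1818 + 0.45·0.8182) ≈ 0.3077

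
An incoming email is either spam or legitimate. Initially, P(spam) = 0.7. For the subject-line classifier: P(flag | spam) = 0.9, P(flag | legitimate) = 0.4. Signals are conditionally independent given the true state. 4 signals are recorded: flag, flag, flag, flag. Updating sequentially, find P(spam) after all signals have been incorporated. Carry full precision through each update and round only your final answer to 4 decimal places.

Apply Bayes' rule sequentially, carrying P(spam) forward.
After 'flag': P(spam) = 0.9·0.7000 / (0.9·0.7000 + 0.4·0.3000) ≈ 0.8400
After 'flag': P(spam) = 0.9·0.8400 / (0.9·0.8400 + 0.4·0.1600) ≈ 0.9220
After 'flag': P(spam) = 0.9·0.9220 / (0.9·0.9220 + 0.4·0.0780) ≈ 0.9637
After 'flag': P(spam) = 0.9·0.9637 / (0.9·0.9637 + 0.4·0.0363) ≈ 0.9836

0.9836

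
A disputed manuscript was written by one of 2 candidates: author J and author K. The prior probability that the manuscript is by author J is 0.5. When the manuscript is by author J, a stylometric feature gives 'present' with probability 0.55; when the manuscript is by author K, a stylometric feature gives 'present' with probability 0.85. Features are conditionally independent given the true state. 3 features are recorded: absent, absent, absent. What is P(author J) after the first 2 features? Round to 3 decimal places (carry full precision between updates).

After 'absent': P(author J) = 0.45·0.5000 / (0.45·0.5000 + 0.15·0.5000) ≈ 0.7500
After 'absent': P(author J) = 0.45·0.7500 / (0.45·0.7500 + 0.15·0.2500) ≈ 0.9000

0.900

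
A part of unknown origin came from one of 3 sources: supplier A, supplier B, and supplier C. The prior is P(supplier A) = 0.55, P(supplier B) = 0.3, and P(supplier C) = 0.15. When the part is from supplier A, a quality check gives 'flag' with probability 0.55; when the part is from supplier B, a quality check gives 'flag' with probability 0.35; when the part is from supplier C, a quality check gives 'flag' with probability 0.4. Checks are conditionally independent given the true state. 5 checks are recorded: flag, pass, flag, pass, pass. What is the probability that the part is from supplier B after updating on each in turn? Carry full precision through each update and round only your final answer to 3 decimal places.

After 'flag': normaliser = 0.55·0.5500 + 0.35·0.3000 + 0.4·0.1500; P(supplier A) ≈ 0.6471, P(supplier B) ≈ 0.2246, P(supplier C) ≈ 0.1283
After 'pass': normaliser = 0.45·0.6471 + 0.65·0.2246 + 0.6·0.1283; P(supplier A) ≈ 0.5663, P(supplier B) ≈ 0.2839, P(supplier C) ≈ 0.1498
After 'flag': normaliser = 0.55·0.5663 + 0.35·0.2839 + 0.4·0.1498; P(supplier A) ≈ 0.6616, P(supplier B) ≈ 0.2111, P(supplier C) ≈ 0.1273
After 'pass': normaliser = 0.45·0.6616 + 0.65·0.2111 + 0.6·0.1273; P(supplier A) ≈ 0.5823, P(supplier B) ≈ 0.2684, P(supplier C) ≈ 0.1493
After 'pass': normaliser = 0.45·0.5823 + 0.65·0.2684 + 0.6·0.1493; P(supplier A) ≈ 0.4981, P(supplier B) ≈ 0.3316, P(supplier C) ≈ 0.1703

0.332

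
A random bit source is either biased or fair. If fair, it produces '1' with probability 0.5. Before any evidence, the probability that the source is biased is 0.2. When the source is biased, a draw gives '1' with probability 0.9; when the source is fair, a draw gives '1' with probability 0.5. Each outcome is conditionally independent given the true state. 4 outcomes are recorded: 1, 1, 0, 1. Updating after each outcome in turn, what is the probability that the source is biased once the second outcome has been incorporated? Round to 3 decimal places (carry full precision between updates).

0.448

Apply Bayes' rule sequentially, carrying P(biased) forward.
After '1': P(biased) = 0.9·0.2000 / (0.9·0.2000 + 0.5·0.8000) ≈ 0.3103
After '1': P(biased) = 0.9·0.3103 / (0.9·0.3103 + 0.5·0.6897) ≈ 0.4475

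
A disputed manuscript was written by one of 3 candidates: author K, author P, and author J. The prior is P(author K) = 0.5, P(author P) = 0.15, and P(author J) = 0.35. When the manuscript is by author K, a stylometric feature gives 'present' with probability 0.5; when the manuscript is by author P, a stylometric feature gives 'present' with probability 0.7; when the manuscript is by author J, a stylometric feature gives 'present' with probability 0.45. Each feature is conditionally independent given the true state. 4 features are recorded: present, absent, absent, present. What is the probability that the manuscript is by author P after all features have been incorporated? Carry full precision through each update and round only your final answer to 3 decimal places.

0.112

After 'present': normaliser = 0.5·0.5000 + 0.7·0.1500 + 0.45·0.3500; P(author K) ≈ 0.4878, P(author P) ≈ 0.2049, P(author J) ≈ 0.3073
After 'absent': normaliser = 0.5·0.4878 + 0.3·0.2049 + 0.55·0.3073; P(author K) ≈ 0.5141, P(author P) ≈ 0.1296, P(author J) ≈ 0.3563
After 'absent': normaliser = 0.5·0.5141 + 0.3·0.1296 + 0.55·0.3563; P(author K) ≈ 0.5226, P(author P) ≈ 0.0790, P(author J) ≈ 0.3984
After 'present': normaliser = 0.5·0.5226 + 0.7·0.0790 + 0.45·0.3984; P(author K) ≈ 0.5269, P(author P) ≈ 0.1115, P(author J) ≈ 0.3615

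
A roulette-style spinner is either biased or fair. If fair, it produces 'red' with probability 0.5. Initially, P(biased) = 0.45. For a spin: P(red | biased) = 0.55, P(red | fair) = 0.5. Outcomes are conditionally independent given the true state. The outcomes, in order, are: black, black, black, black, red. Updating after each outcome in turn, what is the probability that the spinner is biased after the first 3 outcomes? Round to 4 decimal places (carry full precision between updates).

After 'black': P(biased) = 0.45·0.4500 / (0.45·0.4500 + 0.5·0.5500) ≈ 0.4241
After 'black': P(biased) = 0.45·0.4241 / (0.45·0.4241 + 0.5·0.5759) ≈ 0.3986
After 'black': P(biased) = 0.45·0.3986 / (0.45·0.3986 + 0.5·0.6014) ≈ 0.3736

0.3736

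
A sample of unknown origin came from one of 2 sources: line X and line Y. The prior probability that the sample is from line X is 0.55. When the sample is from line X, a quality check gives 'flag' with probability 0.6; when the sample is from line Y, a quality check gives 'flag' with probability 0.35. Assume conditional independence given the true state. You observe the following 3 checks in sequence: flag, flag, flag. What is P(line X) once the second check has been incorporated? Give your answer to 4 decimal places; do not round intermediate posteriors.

0.7822

Apply Bayes' rule sequentially, carrying P(line X) forward.
After 'flag': P(line X) = 0.6·0.5500 / (0.6·0.5500 + 0.35·0.4500) ≈ 0.6769
After 'flag': P(line X) = 0.6·0.6769 / (0.6·0.6769 + 0.35·0.3231) ≈ 0.7822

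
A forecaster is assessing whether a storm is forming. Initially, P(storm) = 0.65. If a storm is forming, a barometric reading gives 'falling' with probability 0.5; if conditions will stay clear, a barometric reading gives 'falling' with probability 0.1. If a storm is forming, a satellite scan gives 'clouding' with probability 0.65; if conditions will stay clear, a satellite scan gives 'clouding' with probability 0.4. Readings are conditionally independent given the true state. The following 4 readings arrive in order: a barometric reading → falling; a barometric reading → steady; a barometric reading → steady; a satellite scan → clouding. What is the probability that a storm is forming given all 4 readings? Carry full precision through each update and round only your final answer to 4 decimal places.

0.8232

After a barometric reading='falling': P(storm) = 0.5·0.6500 / (0.5·0.6500 + 0.1·0.3500) ≈ 0.9028
After a barometric reading='steady': P(storm) = 0.5·0.9028 / (0.5·0.9028 + 0.9·0.0972) ≈ 0.8376
After a barometric reading='steady': P(storm) = 0.5·0.8376 / (0.5·0.8376 + 0.9·0.1624) ≈ 0.7413
After a satellite scan='clouding': P(storm) = 0.65·0.7413 / (0.65·0.7413 + 0.4·0.2587) ≈ 0.8232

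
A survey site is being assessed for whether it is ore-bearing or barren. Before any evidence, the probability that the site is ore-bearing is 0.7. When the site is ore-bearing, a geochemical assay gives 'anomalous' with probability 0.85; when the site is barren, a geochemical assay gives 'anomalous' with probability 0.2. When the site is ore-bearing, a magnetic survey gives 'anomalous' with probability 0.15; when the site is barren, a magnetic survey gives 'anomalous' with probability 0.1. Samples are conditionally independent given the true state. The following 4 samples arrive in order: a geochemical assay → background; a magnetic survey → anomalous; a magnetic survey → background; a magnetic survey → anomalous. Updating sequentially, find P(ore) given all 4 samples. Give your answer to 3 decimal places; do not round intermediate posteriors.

0.482

Each posterior becomes the prior for the next update.
After a geochemical assay='background': P(ore) = 0.15·0.7000 / (0.15·0.7000 + 0.8·0.3000) ≈ 0.3043
After a magnetic survey='anomalous': P(ore) = 0.15·0.3043 / (0.15·0.3043 + 0.1·0.6957) ≈ 0.3962
After a magnetic survey='background': P(ore) = 0.85·0.3962 / (0.85·0.3962 + 0.9·0.6038) ≈ 0.3826
After a magnetic survey='anomalous': P(ore) = 0.15·0.3826 / (0.15·0.3826 + 0.1·0.6174) ≈ 0.4818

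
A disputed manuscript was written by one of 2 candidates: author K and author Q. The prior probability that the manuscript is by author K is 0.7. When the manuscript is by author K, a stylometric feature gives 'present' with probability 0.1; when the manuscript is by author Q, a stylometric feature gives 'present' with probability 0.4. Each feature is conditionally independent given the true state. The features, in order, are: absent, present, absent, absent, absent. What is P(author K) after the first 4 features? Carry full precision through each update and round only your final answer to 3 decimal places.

0.663

After 'absent': P(author K) = 0.9·0.7000 / (0.9·0.7000 + 0.6·0.3000) ≈ 0.7778
After 'present': P(author K) = 0.1·0.7778 / (0.1·0.7778 + 0.4·0.2222) ≈ 0.4667
After 'absent': P(author K) = 0.9·0.4667 / (0.9·0.4667 + 0.6·0.5333) ≈ 0.5676
After 'absent': P(author K) = 0.9·0.5676 / (0.9·0.5676 + 0.6·0.4324) ≈ 0.6632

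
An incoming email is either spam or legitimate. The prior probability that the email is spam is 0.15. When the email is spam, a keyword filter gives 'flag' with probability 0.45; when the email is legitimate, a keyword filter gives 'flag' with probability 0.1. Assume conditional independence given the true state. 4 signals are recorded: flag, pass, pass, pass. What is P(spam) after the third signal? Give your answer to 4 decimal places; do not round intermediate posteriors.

Apply Bayes' rule sequentially, carrying P(spam) forward.
After 'flag': P(spam) = 0.45·0.1500 / (0.45·0.1500 + 0.1·0.8500) ≈ 0.4426
After 'pass': P(spam) = 0.55·0.4426 / (0.55·0.4426 + 0.9·0.5574) ≈ 0.3267
After 'pass': P(spam) = 0.55·0.3267 / (0.55·0.3267 + 0.9·0.6733) ≈ 0.2287

0.2287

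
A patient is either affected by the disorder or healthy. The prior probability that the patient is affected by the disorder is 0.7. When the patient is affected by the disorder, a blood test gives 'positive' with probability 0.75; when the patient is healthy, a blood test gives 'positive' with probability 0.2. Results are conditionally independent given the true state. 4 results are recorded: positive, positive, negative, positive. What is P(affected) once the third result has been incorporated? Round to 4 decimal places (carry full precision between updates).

Apply Bayes' rule sequentially, carrying P(affected) forward.
After 'positive': P(affected) = 0.75·0.7000 / (0.75·0.7000 + 0.2·0.3000) ≈ 0.8974
After 'positive': P(affected) = 0.75·0.8974 / (0.75·0.8974 + 0.2·0.1026) ≈ 0.9704
After 'negative': P(affected) = 0.25·0.9704 / (0.25·0.9704 + 0.8·0.0296) ≈ 0.9111

0.9111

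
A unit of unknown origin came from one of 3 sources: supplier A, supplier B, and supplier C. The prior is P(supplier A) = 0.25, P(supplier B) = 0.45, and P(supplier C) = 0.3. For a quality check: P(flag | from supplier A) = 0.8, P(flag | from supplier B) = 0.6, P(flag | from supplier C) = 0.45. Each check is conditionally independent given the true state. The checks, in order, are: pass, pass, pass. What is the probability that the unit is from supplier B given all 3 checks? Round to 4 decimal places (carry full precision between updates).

0.3568

After 'pass': normaliser = 0.2·0.2500 + 0.4·0.4500 + 0.55·0.3000; P(supplier A) ≈ 0.1266, P(supplier B) ≈ 0.4557, P(supplier C) ≈ 0.4177
After 'pass': normaliser = 0.2·0.1266 + 0.4·0.4557 + 0.55·0.4177; P(supplier A) ≈ 0.0579, P(supplier B) ≈ 0.4168, P(supplier C) ≈ 0.5253
After 'pass': normaliser = 0.2·0.0579 + 0.4·0.4168 + 0.55·0.5253; P(supplier A) ≈ 0.0248, P(supplier B) ≈ 0.3568, P(supplier C) ≈ 0.6184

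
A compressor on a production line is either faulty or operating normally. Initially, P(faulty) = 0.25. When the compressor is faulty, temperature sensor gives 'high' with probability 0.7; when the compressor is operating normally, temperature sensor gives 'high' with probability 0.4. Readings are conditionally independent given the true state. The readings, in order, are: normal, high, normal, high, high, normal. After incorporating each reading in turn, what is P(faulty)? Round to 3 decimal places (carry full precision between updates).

After 'normal': P(faulty) = 0.3·0.2500 / (0.3·0.2500 + 0.6·0.7500) ≈ 0.1429
After 'high': P(faulty) = 0.7·0.1429 / (0.7·0.1429 + 0.4·0.8571) ≈ 0.2258
After 'normal': P(faulty) = 0.3·0.2258 / (0.3·0.2258 + 0.6·0.7742) ≈ 0.1273
After 'high': P(faulty) = 0.7·0.1273 / (0.7·0.1273 + 0.4·0.8727) ≈ 0.2033
After 'high': P(faulty) = 0.7·0.2033 / (0.7·0.2033 + 0.4·0.7967) ≈ 0.3087
After 'normal': P(faulty) = 0.3·0.3087 / (0.3·0.3087 + 0.6·0.6913) ≈ 0.1825

0.183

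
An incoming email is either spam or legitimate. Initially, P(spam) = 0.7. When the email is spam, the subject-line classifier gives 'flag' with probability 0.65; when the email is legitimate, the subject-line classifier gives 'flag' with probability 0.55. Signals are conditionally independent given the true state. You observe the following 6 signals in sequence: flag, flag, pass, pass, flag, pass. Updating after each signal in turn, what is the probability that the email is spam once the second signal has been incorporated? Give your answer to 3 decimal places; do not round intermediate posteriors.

0.765

After 'flag': P(spam) = 0.65·0.7000 / (0.65·0.7000 + 0.55·0.3000) ≈ 0.7339
After 'flag': P(spam) = 0.65·0.7339 / (0.65·0.7339 + 0.55·0.2661) ≈ 0.7652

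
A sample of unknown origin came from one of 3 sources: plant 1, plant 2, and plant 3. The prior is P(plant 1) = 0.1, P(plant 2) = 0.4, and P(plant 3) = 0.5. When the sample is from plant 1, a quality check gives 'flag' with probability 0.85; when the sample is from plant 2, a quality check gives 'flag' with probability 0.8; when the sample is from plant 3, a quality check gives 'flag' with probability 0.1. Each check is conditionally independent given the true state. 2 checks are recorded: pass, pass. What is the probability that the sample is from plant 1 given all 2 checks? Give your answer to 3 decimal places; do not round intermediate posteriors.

0.005

After 'pass': normaliser = 0.15·0.1000 + 0.2·0.4000 + 0.9·0.5000; P(plant 1) ≈ 0.0275, P(plant 2) ≈ 0.1468, P(plant 3) ≈ 0.8257
After 'pass': normaliser = 0.15·0.0275 + 0.2·0.1468 + 0.9·0.8257; P(plant 1) ≈ 0.0053, P(plant 2) ≈ 0.0378, P(plant 3) ≈ 0.9569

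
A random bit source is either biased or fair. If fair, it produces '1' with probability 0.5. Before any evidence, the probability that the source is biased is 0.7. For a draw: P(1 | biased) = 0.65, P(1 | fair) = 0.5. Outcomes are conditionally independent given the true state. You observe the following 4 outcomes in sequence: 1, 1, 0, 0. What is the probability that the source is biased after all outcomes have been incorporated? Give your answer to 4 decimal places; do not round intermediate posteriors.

After '1': P(biased) = 0.65·0.7000 / (0.65·0.7000 + 0.5·0.3000) ≈ 0.7521
After '1': P(biased) = 0.65·0.7521 / (0.65·0.7521 + 0.5·0.2479) ≈ 0.7977
After '0': P(biased) = 0.35·0.7977 / (0.35·0.7977 + 0.5·0.2023) ≈ 0.7341
After '0': P(biased) = 0.35·0.7341 / (0.35·0.7341 + 0.5·0.2659) ≈ 0.6590

0.6590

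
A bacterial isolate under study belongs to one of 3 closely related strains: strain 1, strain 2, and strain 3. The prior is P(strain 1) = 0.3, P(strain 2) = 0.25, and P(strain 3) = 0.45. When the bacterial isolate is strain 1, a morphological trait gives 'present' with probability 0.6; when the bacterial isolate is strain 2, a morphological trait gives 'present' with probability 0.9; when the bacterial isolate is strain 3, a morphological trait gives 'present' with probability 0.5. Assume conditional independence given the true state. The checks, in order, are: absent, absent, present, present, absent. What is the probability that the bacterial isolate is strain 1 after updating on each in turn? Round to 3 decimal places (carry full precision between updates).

0.326

After 'absent': normaliser = 0.4·0.3000 + 0.1·0.2500 + 0.5·0.4500; P(strain 1) ≈ 0.3243, P(strain 2) ≈ 0.0676, P(strain 3) ≈ 0.6081
After 'absent': normaliser = 0.4·0.3243 + 0.1·0.0676 + 0.5·0.6081; P(strain 1) ≈ 0.2945, P(strain 2) ≈ 0.0153, P(strain 3) ≈ 0.6902
After 'present': normaliser = 0.6·0.2945 + 0.9·0.0153 + 0.5·0.6902; P(strain 1) ≈ 0.3299, P(strain 2) ≈ 0.0258, P(strain 3) ≈ 0.6443
After 'present': normaliser = 0.6·0.3299 + 0.9·0.0258 + 0.5·0.6443; P(strain 1) ≈ 0.3643, P(strain 2) ≈ 0.0427, P(strain 3) ≈ 0.5930
After 'absent': normaliser = 0.4·0.3643 + 0.1·0.0427 + 0.5·0.5930; P(strain 1) ≈ 0.3264, P(strain 2) ≈ 0.0096, P(strain 3) ≈ 0.6640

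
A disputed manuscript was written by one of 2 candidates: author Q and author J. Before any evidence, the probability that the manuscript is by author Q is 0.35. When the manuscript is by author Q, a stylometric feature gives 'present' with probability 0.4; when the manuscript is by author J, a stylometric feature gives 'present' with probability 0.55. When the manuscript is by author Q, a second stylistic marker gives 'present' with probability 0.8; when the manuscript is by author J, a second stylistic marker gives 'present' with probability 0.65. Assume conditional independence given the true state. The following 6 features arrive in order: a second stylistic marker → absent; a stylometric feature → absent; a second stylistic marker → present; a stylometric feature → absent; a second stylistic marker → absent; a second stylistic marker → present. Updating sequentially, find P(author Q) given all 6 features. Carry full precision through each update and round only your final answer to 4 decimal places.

0.3213

Each posterior becomes the prior for the next update.
After a second stylistic marker='absent': P(author Q) = 0.2·0.3500 / (0.2·0.3500 + 0.35·0.6500) ≈ 0.2353
After a stylometric feature='absent': P(author Q) = 0.6·0.2353 / (0.6·0.2353 + 0.45·0.7647) ≈ 0.2909
After a second stylistic marker='present': P(author Q) = 0.8·0.2909 / (0.8·0.2909 + 0.65·0.7091) ≈ 0.3355
After a stylometric feature='absent': P(author Q) = 0.6·0.3355 / (0.6·0.3355 + 0.45·0.6645) ≈ 0.4024
After a second stylistic marker='absent': P(author Q) = 0.2·0.4024 / (0.2·0.4024 + 0.35·0.5976) ≈ 0.2778
After a second stylistic marker='present': P(author Q) = 0.8·0.2778 / (0.8·0.2778 + 0.65·0.7222) ≈ 0.3213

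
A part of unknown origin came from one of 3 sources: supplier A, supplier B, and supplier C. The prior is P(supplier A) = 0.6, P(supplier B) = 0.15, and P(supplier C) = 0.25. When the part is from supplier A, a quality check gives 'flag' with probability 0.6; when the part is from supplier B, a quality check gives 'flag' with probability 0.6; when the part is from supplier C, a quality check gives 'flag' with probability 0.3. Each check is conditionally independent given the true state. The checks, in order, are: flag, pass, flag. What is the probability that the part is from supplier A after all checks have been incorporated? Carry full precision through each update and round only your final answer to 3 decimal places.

0.698

After 'flag': normaliser = 0.6·0.6000 + 0.6·0.1500 + 0.3·0.2500; P(supplier A) ≈ 0.6857, P(supplier B) ≈ 0.1714, P(supplier C) ≈ 0.1429
After 'pass': normaliser = 0.4·0.6857 + 0.4·0.1714 + 0.7·0.1429; P(supplier A) ≈ 0.6194, P(supplier B) ≈ 0.1548, P(supplier C) ≈ 0.2258
After 'flag': normaliser = 0.6·0.6194 + 0.6·0.1548 + 0.3·0.2258; P(supplier A) ≈ 0.6982, P(supplier B) ≈ 0.1745, P(supplier C) ≈ 0.1273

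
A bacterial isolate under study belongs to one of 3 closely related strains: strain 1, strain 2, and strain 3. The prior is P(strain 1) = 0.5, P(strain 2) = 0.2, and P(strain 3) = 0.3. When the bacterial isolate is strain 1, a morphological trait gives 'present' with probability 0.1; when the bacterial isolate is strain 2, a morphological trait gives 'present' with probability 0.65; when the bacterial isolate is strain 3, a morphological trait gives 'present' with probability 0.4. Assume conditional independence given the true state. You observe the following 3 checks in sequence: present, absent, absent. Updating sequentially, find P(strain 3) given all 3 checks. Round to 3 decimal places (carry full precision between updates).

0.434

After 'present': normaliser = 0.1·0.5000 + 0.65·0.2000 + 0.4·0.3000; P(strain 1) ≈ 0.1667, P(strain 2) ≈ 0.4333, P(strain 3) ≈ 0.4000
After 'absent': normaliser = 0.9·0.1667 + 0.35·0.4333 + 0.6·0.4000; P(strain 1) ≈ 0.2769, P(strain 2) ≈ 0.2800, P(strain 3) ≈ 0.4431
After 'absent': normaliser = 0.9·0.2769 + 0.35·0.2800 + 0.6·0.4431; P(strain 1) ≈ 0.4065, P(strain 2) ≈ 0.1598, P(strain 3) ≈ 0.4336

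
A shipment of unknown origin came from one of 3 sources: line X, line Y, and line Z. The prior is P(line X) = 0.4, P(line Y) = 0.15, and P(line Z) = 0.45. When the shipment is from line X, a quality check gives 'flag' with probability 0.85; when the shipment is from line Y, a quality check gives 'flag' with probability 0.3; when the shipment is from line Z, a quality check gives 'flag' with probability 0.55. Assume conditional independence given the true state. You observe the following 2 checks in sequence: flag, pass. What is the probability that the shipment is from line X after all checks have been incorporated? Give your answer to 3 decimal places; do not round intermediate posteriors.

After 'flag': normaliser = 0.85·0.4000 + 0.3·0.1500 + 0.55·0.4500; P(line X) ≈ 0.5375, P(line Y) ≈ 0.0711, P(line Z) ≈ 0.3913
After 'pass': normaliser = 0.15·0.5375 + 0.7·0.0711 + 0.45·0.3913; P(line X) ≈ 0.2631, P(line Y) ≈ 0.1625, P(line Z) ≈ 0.5745

0.263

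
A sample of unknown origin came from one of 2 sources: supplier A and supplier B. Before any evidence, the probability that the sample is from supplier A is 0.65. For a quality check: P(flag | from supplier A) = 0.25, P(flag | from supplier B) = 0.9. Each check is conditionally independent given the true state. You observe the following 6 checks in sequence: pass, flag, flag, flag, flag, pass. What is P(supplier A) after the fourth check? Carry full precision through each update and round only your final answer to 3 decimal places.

Apply Bayes' rule sequentially, carrying P(supplier A) forward.
After 'pass': P(supplier A) = 0.75·0.6500 / (0.75·0.6500 + 0.1·0.3500) ≈ 0.9330
After 'flag': P(supplier A) = 0.25·0.9330 / (0.25·0.9330 + 0.9·0.0670) ≈ 0.7946
After 'flag': P(supplier A) = 0.25·0.7946 / (0.25·0.7946 + 0.9·0.2054) ≈ 0.5180
After 'flag': P(supplier A) = 0.25·0.5180 / (0.25·0.5180 + 0.9·0.4820) ≈ 0.2299

0.230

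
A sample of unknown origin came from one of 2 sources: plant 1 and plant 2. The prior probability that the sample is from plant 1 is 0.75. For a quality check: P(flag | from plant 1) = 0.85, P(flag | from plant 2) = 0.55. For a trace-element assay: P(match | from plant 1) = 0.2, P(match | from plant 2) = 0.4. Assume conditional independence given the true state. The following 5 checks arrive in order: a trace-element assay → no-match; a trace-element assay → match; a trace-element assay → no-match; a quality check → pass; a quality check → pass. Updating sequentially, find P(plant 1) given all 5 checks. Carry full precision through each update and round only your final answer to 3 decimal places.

After a trace-element assay='no-match': P(plant 1) = 0.8·0.7500 / (0.8·0.7500 + 0.6·0.2500) ≈ 0.8000
After a trace-element assay='match': P(plant 1) = 0.2·0.8000 / (0.2·0.8000 + 0.4·0.2000) ≈ 0.6667
After a trace-element assay='no-match': P(plant 1) = 0.8·0.6667 / (0.8·0.6667 + 0.6·0.3333) ≈ 0.7273
After a quality check='pass': P(plant 1) = 0.15·0.7273 / (0.15·0.7273 + 0.45·0.2727) ≈ 0.4706
After a quality check='pass': P(plant 1) = 0.15·0.4706 / (0.15·0.4706 + 0.45·0.5294) ≈ 0.2286

0.229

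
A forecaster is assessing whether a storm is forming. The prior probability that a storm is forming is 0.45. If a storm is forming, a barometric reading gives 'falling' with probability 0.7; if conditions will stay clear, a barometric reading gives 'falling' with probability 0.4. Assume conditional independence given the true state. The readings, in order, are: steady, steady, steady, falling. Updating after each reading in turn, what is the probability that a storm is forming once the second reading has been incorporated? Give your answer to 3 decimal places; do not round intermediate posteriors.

0.170

After 'steady': P(storm) = 0.3·0.4500 / (0.3·0.4500 + 0.6·0.5500) ≈ 0.2903
After 'steady': P(storm) = 0.3·0.2903 / (0.3·0.2903 + 0.6·0.7097) ≈ 0.1698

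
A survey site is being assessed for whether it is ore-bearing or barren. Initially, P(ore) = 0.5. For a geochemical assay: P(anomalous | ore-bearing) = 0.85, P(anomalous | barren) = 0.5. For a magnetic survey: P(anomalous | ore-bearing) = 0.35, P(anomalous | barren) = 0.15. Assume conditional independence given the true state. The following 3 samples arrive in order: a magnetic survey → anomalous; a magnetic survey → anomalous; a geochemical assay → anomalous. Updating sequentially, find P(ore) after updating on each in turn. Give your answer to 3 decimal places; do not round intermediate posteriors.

After a magnetic survey='anomalous': P(ore) = 0.35·0.5000 / (0.35·0.5000 + 0.15·0.5000) ≈ 0.7000
After a magnetic survey='anomalous': P(ore) = 0.35·0.7000 / (0.35·0.7000 + 0.15·0.3000) ≈ 0.8448
After a geochemical assay='anomalous': P(ore) = 0.85·0.8448 / (0.85·0.8448 + 0.5·0.1552) ≈ 0.9025

0.902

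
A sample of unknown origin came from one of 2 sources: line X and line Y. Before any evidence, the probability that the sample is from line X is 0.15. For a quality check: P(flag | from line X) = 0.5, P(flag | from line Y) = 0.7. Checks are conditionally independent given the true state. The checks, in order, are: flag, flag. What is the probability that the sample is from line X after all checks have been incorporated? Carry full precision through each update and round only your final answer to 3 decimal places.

After 'flag': P(line X) = 0.5·0.1500 / (0.5·0.1500 + 0.7·0.8500) ≈ 0.1119
After 'flag': P(line X) = 0.5·0.1119 / (0.5·0.1119 + 0.7·0.8881) ≈ 0.0826

0.083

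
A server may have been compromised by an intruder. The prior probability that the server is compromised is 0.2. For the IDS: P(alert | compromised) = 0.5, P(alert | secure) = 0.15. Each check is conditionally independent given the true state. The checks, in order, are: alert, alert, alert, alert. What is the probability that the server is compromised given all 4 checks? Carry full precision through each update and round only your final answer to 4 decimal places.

0.9686

Each posterior becomes the prior for the next update.
After 'alert': P(compromised) = 0.5·0.2000 / (0.5·0.2000 + 0.15·0.8000) ≈ 0.4545
After 'alert': P(compromised) = 0.5·0.4545 / (0.5·0.4545 + 0.15·0.5455) ≈ 0.7353
After 'alert': P(compromised) = 0.5·0.7353 / (0.5·0.7353 + 0.15·0.2647) ≈ 0.9025
After 'alert': P(compromised) = 0.5·0.9025 / (0.5·0.9025 + 0.15·0.0975) ≈ 0.9686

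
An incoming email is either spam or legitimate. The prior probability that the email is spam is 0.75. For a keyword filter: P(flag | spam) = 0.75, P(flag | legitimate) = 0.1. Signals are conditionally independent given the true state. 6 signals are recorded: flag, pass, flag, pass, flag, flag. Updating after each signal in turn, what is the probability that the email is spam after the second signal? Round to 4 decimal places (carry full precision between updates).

After 'flag': P(spam) = 0.75·0.7500 / (0.75·0.7500 + 0.1·0.2500) ≈ 0.9574
After 'pass': P(spam) = 0.25·0.9574 / (0.25·0.9574 + 0.9·0.0426) ≈ 0.8621

0.8621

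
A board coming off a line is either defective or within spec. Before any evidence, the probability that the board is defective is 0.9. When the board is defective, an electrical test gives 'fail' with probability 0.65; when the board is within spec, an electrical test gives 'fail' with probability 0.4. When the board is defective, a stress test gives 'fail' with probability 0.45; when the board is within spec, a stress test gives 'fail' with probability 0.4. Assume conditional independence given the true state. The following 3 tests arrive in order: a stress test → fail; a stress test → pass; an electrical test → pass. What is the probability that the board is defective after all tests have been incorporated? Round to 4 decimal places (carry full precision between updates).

Each posterior becomes the prior for the next update.
After a stress test='fail': P(defective) = 0.45·0.9000 / (0.45·0.9000 + 0.4·0.1000) ≈ 0.9101
After a stress test='pass': P(defective) = 0.55·0.9101 / (0.55·0.9101 + 0.6·0.0899) ≈ 0.9027
After an electrical test='pass': P(defective) = 0.35·0.9027 / (0.35·0.9027 + 0.6·0.0973) ≈ 0.8441

0.8441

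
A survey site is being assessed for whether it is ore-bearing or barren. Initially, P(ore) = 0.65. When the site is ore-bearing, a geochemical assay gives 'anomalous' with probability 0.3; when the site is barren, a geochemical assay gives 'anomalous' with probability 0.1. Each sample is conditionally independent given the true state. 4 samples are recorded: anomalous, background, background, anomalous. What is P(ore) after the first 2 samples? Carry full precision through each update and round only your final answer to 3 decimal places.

0.813

After 'anomalous': P(ore) = 0.3·0.6500 / (0.3·0.6500 + 0.1·0.3500) ≈ 0.8478
After 'background': P(ore) = 0.7·0.8478 / (0.7·0.8478 + 0.9·0.1522) ≈ 0.8125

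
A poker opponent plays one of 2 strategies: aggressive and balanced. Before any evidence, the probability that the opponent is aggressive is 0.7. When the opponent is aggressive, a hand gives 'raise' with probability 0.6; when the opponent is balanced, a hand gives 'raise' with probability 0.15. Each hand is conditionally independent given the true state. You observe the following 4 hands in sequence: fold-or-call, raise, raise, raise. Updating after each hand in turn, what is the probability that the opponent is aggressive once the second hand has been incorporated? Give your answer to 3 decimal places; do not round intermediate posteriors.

0.815

Each posterior becomes the prior for the next update.
After 'fold-or-call': P(aggressive) = 0.4·0.7000 / (0.4·0.7000 + 0.85·0.3000) ≈ 0.5234
After 'raise': P(aggressive) = 0.6·0.5234 / (0.6·0.5234 + 0.15·0.4766) ≈ 0.8145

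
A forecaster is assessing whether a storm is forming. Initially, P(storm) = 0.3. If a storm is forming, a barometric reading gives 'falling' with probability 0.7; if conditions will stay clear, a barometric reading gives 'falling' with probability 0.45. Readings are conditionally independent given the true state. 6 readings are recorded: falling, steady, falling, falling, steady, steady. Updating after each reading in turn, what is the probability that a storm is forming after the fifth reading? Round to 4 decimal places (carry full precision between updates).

0.3243

After 'falling': P(storm) = 0.7·0.3000 / (0.7·0.3000 + 0.45·0.7000) ≈ 0.4000
After 'steady': P(storm) = 0.3·0.4000 / (0.3·0.4000 + 0.55·0.6000) ≈ 0.2667
After 'falling': P(storm) = 0.7·0.2667 / (0.7·0.2667 + 0.45·0.7333) ≈ 0.3613
After 'falling': P(storm) = 0.7·0.3613 / (0.7·0.3613 + 0.45·0.6387) ≈ 0.4681
After 'steady': P(storm) = 0.3·0.4681 / (0.3·0.4681 + 0.55·0.5319) ≈ 0.3243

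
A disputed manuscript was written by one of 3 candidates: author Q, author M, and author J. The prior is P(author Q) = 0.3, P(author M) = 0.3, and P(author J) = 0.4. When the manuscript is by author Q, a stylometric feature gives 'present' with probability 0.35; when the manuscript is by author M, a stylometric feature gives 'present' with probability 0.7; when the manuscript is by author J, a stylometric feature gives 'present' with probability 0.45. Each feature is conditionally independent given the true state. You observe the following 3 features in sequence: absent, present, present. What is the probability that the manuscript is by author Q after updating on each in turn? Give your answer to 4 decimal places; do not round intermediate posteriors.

0.2123

After 'absent': normaliser = 0.65·0.3000 + 0.3·0.3000 + 0.55·0.4000; P(author Q) ≈ 0.3861, P(author M) ≈ 0.1782, P(author J) ≈ 0.4356
After 'present': normaliser = 0.35·0.3861 + 0.7·0.1782 + 0.45·0.4356; P(author Q) ≈ 0.2964, P(author M) ≈ 0.2736, P(author J) ≈ 0.4300
After 'present': normaliser = 0.35·0.2964 + 0.7·0.2736 + 0.45·0.4300; P(author Q) ≈ 0.2123, P(author M) ≈ 0.3919, P(author J) ≈ 0.3959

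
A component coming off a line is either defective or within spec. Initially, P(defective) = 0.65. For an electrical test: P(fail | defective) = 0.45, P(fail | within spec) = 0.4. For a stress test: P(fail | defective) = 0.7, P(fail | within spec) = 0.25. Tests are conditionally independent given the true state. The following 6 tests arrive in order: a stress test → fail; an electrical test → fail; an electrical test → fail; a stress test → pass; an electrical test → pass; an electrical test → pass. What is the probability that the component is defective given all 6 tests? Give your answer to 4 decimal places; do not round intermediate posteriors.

0.6887

After a stress test='fail': P(defective) = 0.7·0.6500 / (0.7·0.6500 + 0.25·0.3500) ≈ 0.8387
After an electrical test='fail': P(defective) = 0.45·0.8387 / (0.45·0.8387 + 0.4·0.1613) ≈ 0.8540
After an electrical test='fail': P(defective) = 0.45·0.8540 / (0.45·0.8540 + 0.4·0.1460) ≈ 0.8681
After a stress test='pass': P(defective) = 0.3·0.8681 / (0.3·0.8681 + 0.75·0.1319) ≈ 0.7247
After an electrical test='pass': P(defective) = 0.55·0.7247 / (0.55·0.7247 + 0.6·0.2753) ≈ 0.7070
After an electrical test='pass': P(defective) = 0.55·0.7070 / (0.55·0.7070 + 0.6·0.2930) ≈ 0.6887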